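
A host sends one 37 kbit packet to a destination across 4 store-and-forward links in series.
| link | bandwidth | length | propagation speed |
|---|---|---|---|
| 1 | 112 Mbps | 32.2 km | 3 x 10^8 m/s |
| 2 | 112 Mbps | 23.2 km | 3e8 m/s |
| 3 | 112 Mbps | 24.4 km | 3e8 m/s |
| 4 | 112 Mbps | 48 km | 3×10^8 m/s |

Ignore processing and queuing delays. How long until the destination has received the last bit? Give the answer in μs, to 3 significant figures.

L = 37000 bits.
Transmission delay per hop = L/R = 37000/112000000 = 330.357 μs; 4 hops → 1321.43 μs.
Propagation delays (d/s per hop): 107.333, 77.3333, 81.3333, 160 μs; sum = 426 μs.
End-to-end = 1750 μs.

1750 μs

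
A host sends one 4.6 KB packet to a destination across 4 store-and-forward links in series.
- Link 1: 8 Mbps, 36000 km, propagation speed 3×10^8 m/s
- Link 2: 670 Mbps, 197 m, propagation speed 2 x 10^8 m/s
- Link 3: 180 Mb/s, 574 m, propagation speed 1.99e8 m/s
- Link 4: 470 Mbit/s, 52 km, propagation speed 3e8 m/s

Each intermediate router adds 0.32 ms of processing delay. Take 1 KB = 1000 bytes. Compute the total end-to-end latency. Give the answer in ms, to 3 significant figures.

126 ms

L = 36800 bits.
Transmission delays (L/R per hop): 4.6, 0.0549254, 0.204444, 0.0782979 ms; sum = 4.93767 ms.
Propagation delays (d/s per hop): 120, 0.000985, 0.00288442, 0.173333 ms; sum = 120.177 ms.
Processing at 3 router(s): 3 × 0.32 ms = 0.96 ms.
End-to-end = 126 ms.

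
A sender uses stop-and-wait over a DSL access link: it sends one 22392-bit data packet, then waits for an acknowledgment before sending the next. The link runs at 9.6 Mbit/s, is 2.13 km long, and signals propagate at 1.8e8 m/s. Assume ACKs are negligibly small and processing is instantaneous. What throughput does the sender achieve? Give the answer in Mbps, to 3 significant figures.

t_tx = L/R = 22392/9600000 = 0.0023325 s.
t_prop = 2130/180000000 = 1.18333e-05 s; RTT = 2.36667e-05 s.
Cycle = t_tx + RTT = 0.00235617 s.
Throughput = L / cycle = 22392 / 0.00235617 = 9.50 Mbps.

9.50 Mbps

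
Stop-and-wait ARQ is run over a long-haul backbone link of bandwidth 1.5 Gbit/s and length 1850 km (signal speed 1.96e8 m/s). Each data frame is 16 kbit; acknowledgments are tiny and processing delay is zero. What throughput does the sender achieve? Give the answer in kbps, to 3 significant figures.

t_tx = L/R = 16000/1500000000 = 1.06667e-05 s.
t_prop = 1850000/196000000 = 0.00943878 s; RTT = 0.0188776 s.
Cycle = t_tx + RTT = 0.0188882 s.
Throughput = L / cycle = 16000 / 0.0188882 = 847 kbps.

847 kbps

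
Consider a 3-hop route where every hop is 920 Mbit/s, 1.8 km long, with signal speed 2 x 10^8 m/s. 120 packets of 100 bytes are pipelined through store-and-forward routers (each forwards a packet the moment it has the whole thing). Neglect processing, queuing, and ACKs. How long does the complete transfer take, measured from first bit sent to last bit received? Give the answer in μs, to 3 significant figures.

Per-hop transmission t_tx = L/R = 800/920000000 = 0.869565 μs.
Per-hop propagation t_prop = 1800/200000000 = 9 μs.
Pipeline fill: first packet needs 3·t_tx to clear all hops; remaining 119 packets each add one t_tx.
Total = (3+120-1)·t_tx + 3·t_prop = 122·0.869565 + 3·9 = 133 μs.

133 μs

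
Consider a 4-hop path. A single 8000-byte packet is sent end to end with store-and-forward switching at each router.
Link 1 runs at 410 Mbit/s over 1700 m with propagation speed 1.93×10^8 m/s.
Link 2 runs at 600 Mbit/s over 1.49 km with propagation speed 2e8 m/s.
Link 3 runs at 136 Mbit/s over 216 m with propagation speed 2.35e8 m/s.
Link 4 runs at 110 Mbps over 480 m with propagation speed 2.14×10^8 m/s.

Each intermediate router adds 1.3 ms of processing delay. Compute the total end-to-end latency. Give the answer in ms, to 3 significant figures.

5.23 ms

L = 8000 × 8 = 64000 bits.
Transmission delays (L/R per hop): 0.156098, 0.106667, 0.470588, 0.581818 ms; sum = 1.31517 ms.
Propagation delays (d/s per hop): 0.00880829, 0.00745, 0.000919149, 0.00224299 ms; sum = 0.0194204 ms.
Processing at 3 router(s): 3 × 1.3 ms = 3.9 ms.
End-to-end = 5.23 ms.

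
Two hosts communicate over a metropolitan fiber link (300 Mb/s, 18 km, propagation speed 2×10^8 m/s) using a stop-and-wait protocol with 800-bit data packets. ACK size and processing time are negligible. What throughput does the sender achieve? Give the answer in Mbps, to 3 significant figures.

t_tx = L/R = 800/300000000 = 2.66667e-06 s.
t_prop = 18000/200000000 = 9e-05 s; RTT = 0.00018 s.
Cycle = t_tx + RTT = 0.000182667 s.
Throughput = L / cycle = 800 / 0.000182667 = 4.38 Mbps.

4.38 Mbps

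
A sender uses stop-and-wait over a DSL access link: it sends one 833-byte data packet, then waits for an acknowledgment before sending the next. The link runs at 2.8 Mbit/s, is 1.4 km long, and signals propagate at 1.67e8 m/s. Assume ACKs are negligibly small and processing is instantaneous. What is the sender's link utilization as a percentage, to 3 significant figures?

t_tx = L/R = 6664/2800000 = 0.00238 s.
t_prop = 1400/167000000 = 8.38323e-06 s; RTT = 1.67665e-05 s.
Cycle = t_tx + RTT = 0.00239677 s.
Utilization = t_tx / cycle = 0.00238/0.00239677 = 99.3 %.

99.3 %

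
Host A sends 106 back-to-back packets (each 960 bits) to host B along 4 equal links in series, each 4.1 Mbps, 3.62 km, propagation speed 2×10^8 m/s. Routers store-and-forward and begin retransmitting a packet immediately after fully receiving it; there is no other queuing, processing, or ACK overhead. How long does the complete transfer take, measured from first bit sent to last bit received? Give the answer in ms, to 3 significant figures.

25.6 ms

Per-hop transmission t_tx = L/R = 960/4.1e+06 = 0.234146 ms.
Per-hop propagation t_prop = 3620/200000000 = 0.0181 ms.
Pipeline fill: first packet needs 4·t_tx to clear all hops; remaining 105 packets each add one t_tx.
Total = (4+106-1)·t_tx + 4·t_prop = 109·0.234146 + 4·0.0181 = 25.6 ms.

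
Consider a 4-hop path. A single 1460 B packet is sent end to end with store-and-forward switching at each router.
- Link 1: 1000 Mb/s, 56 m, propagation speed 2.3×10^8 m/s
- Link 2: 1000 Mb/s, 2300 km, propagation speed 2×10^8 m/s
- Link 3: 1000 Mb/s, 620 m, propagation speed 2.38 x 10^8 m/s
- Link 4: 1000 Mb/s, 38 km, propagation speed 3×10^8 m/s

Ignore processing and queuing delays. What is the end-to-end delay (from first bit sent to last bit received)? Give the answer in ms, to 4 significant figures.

11.68 ms

L = 1460 × 8 = 11680 bits.
Transmission delay per hop = L/R = 11680/1000000000 = 0.01168 ms; 4 hops → 0.04672 ms.
Propagation delays (d/s per hop): 0.000243478, 11.5, 0.00260504, 0.126667 ms; sum = 11.6295 ms.
End-to-end = 11.68 ms.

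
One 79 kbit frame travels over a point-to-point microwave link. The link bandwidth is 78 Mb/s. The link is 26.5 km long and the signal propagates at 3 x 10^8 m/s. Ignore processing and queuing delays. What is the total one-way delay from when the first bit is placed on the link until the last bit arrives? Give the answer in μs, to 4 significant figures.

L = 79000 bits.
Transmission delay = L/R = 79000 / 78000000 = 1012.82 μs.
Propagation delay = d/s = 26500 m / 300000000 m/s = 88.3333 μs.
Total = 1101 μs.

1101 μs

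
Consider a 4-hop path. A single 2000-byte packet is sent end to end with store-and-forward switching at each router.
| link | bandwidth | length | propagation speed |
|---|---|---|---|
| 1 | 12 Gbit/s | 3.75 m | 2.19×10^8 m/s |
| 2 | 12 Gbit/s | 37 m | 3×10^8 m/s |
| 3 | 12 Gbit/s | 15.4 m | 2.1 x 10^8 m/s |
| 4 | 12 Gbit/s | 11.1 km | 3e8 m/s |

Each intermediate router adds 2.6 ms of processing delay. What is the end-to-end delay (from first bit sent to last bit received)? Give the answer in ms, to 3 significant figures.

7.84 ms

L = 2000 × 8 = 16000 bits.
Transmission delay per hop = L/R = 16000/12000000000 = 0.00133333 ms; 4 hops → 0.00533333 ms.
Propagation delays (d/s per hop): 1.71233e-05, 0.000123333, 7.33333e-05, 0.037 ms; sum = 0.0372138 ms.
Processing at 3 router(s): 3 × 2.6 ms = 7.8 ms.
End-to-end = 7.84 ms.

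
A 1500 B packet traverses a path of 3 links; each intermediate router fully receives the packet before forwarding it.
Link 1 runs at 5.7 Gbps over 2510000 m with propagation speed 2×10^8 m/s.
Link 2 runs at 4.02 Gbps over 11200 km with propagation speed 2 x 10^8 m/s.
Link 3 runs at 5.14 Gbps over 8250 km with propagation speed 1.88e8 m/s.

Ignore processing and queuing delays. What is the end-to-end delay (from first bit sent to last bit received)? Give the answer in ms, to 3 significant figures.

112 ms

L = 1500 × 8 = 12000 bits.
Transmission delays (L/R per hop): 0.00210526, 0.00298507, 0.00233463 ms; sum = 0.00742497 ms.
Propagation delays (d/s per hop): 12.55, 56, 43.883 ms; sum = 112.433 ms.
End-to-end = 112 ms.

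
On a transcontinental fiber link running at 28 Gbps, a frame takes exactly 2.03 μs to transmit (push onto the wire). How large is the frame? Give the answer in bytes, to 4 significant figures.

7105 bytes

L = R × t_tx = 28000000000 b/s × 2.03e-06 s = 56840 bits.
In bytes: 56840 / 8 = 7105 bytes.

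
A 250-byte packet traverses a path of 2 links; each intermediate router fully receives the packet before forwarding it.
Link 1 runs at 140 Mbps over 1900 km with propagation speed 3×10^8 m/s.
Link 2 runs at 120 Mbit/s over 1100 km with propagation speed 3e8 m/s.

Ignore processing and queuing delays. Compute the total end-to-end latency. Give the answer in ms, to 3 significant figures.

L = 250 × 8 = 2000 bits.
Transmission delays (L/R per hop): 0.0142857, 0.0166667 ms; sum = 0.0309524 ms.
Propagation delays (d/s per hop): 6.33333, 3.66667 ms; sum = 10 ms.
End-to-end = 10.0 ms.

10.0 ms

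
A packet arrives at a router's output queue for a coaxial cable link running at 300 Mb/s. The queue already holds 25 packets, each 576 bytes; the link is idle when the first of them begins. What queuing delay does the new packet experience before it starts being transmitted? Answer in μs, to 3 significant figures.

384 μs

Each queued packet: L/R = 4608/300000000 = 15.36 μs.
25 queued → 384 μs.
Queuing delay = 384 μs.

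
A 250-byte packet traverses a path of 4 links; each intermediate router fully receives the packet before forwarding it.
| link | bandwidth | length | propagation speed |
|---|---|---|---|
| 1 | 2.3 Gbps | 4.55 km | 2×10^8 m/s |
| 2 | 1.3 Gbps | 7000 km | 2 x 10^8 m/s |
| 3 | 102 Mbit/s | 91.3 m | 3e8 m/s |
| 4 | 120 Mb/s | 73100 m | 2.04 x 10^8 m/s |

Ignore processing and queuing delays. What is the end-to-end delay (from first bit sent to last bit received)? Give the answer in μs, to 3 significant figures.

L = 250 × 8 = 2000 bits.
Transmission delays (L/R per hop): 0.869565, 1.53846, 19.6078, 16.6667 μs; sum = 38.6825 μs.
Propagation delays (d/s per hop): 22.75, 35000, 0.304333, 358.333 μs; sum = 35381.4 μs.
End-to-end = 35400 μs.

35400 μs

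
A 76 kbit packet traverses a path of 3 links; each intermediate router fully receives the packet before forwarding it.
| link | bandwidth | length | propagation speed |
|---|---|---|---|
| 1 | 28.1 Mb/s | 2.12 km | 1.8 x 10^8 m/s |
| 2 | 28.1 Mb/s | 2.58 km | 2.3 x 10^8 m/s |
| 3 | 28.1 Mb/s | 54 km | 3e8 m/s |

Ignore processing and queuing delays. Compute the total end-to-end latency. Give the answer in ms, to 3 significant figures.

8.32 ms

L = 76000 bits.
Transmission delay per hop = L/R = 76000/28100000 = 2.70463 ms; 3 hops → 8.11388 ms.
Propagation delays (d/s per hop): 0.0117778, 0.0112174, 0.18 ms; sum = 0.202995 ms.
End-to-end = 8.32 ms.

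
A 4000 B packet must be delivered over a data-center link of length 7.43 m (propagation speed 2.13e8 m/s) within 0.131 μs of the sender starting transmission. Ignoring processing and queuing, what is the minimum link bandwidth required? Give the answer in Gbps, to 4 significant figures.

332.9 Gbps

L = 32000 bits.
Propagation delay = 7.43 / 213000000 = 0.0348826 μs.
Transmission budget = 0.131 − 0.0348826 = 0.0961174 μs.
R ≥ L / t_tx = 32000 bits / 9.61174e-08 s = 332.9 Gbps.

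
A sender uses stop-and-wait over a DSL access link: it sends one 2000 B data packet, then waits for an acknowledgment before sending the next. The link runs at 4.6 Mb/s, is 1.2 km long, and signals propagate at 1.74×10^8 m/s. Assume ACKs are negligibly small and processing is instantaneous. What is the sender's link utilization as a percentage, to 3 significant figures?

t_tx = L/R = 16000/4600000 = 0.00347826 s.
t_prop = 1200/174000000 = 6.89655e-06 s; RTT = 1.37931e-05 s.
Cycle = t_tx + RTT = 0.00349205 s.
Utilization = t_tx / cycle = 0.00347826/0.00349205 = 99.6 %.

99.6 %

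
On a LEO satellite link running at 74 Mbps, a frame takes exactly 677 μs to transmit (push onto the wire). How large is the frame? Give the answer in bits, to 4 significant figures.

L = R × t_tx = 74000000 b/s × 0.000677 s = 50098 bits.

50100 bits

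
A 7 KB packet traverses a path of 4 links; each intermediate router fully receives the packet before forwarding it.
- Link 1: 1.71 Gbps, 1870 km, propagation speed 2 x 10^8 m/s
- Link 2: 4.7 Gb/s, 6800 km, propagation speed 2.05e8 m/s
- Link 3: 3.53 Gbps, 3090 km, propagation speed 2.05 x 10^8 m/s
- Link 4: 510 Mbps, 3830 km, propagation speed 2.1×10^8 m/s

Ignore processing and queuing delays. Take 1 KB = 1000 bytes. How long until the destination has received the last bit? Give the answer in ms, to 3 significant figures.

L = 56000 bits.
Transmission delays (L/R per hop): 0.0327485, 0.0119149, 0.015864, 0.109804 ms; sum = 0.170331 ms.
Propagation delays (d/s per hop): 9.35, 33.1707, 15.0732, 18.2381 ms; sum = 75.832 ms.
End-to-end = 76.0 ms.

76.0 ms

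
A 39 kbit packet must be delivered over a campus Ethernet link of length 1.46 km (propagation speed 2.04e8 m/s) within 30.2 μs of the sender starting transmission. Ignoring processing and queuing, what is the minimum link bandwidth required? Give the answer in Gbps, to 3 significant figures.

Propagation delay = 1460 / 204000000 = 7.15686 μs.
Transmission budget = 30.2 − 7.15686 = 23.0431 μs.
R ≥ L / t_tx = 39000 bits / 2.30431e-05 s = 1.69 Gbps.

1.69 Gbps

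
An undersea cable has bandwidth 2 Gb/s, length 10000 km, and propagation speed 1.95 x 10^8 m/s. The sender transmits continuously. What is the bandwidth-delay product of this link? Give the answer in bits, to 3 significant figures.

103000000 bits

Propagation delay = 10000000 / 195000000 = 0.0512821 s.
BDP = R × t_prop = 2000000000 × 0.0512821 = 102564000 bits.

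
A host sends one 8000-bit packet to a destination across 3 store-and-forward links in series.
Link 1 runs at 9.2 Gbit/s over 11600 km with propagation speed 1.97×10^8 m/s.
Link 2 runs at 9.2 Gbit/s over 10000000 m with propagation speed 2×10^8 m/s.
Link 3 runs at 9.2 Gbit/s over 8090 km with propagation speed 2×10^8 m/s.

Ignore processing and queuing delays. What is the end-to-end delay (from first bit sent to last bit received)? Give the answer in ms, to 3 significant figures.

Transmission delay per hop = L/R = 8000/9200000000 = 0.000869565 ms; 3 hops → 0.0026087 ms.
Propagation delays (d/s per hop): 58.8832, 50, 40.45 ms; sum = 149.333 ms.
End-to-end = 149 ms.

149 ms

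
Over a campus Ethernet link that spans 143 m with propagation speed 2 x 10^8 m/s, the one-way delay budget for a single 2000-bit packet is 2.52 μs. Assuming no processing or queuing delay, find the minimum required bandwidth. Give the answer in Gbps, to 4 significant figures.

1.108 Gbps

Propagation delay = 143 / 200000000 = 0.715 μs.
Transmission budget = 2.52 − 0.715 = 1.805 μs.
R ≥ L / t_tx = 2000 bits / 1.805e-06 s = 1.108 Gbps.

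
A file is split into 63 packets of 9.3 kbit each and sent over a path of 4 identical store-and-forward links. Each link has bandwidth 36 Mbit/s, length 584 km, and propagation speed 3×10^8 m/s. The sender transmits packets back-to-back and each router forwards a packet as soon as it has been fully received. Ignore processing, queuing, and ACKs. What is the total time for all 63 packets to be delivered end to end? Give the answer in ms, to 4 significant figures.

24.84 ms

Per-hop transmission t_tx = L/R = 9300/36000000 = 0.258333 ms.
Per-hop propagation t_prop = 584000/300000000 = 1.94667 ms.
Pipeline fill: first packet needs 4·t_tx to clear all hops; remaining 62 packets each add one t_tx.
Total = (4+63-1)·t_tx + 4·t_prop = 66·0.258333 + 4·1.94667 = 24.84 ms.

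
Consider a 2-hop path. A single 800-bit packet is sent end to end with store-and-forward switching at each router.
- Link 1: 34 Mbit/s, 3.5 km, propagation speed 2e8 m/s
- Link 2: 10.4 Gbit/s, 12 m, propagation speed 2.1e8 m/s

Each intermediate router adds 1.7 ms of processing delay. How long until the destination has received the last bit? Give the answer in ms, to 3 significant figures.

Transmission delays (L/R per hop): 0.0235294, 7.69231e-05 ms; sum = 0.0236063 ms.
Propagation delays (d/s per hop): 0.0175, 5.71429e-05 ms; sum = 0.0175571 ms.
Processing at 1 router(s): 1 × 1.7 ms = 1.7 ms.
End-to-end = 1.74 ms.

1.74 ms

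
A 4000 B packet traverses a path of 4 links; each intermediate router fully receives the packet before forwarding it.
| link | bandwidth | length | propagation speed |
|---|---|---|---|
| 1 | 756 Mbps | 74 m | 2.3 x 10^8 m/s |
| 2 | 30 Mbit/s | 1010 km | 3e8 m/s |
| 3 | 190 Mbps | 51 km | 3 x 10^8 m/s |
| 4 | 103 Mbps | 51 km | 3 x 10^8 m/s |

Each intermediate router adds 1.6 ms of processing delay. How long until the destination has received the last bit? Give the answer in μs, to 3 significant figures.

10100 μs

L = 4000 × 8 = 32000 bits.
Transmission delays (L/R per hop): 42.328, 1066.67, 168.421, 310.68 μs; sum = 1588.1 μs.
Propagation delays (d/s per hop): 0.321739, 3366.67, 170, 170 μs; sum = 3706.99 μs.
Processing at 3 router(s): 3 × 1.6 ms = 4800 μs.
End-to-end = 10100 μs.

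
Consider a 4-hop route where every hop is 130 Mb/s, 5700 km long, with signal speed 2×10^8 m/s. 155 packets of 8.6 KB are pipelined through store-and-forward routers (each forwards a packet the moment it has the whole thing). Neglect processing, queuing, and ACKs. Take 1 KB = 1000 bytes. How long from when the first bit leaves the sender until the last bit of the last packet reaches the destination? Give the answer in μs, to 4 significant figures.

197600 μs

Per-hop transmission t_tx = L/R = 68800/130000000 = 529.231 μs.
Per-hop propagation t_prop = 5700000/200000000 = 28500 μs.
Pipeline fill: first packet needs 4·t_tx to clear all hops; remaining 154 packets each add one t_tx.
Total = (4+155-1)·t_tx + 4·t_prop = 158·529.231 + 4·28500 = 197600 μs.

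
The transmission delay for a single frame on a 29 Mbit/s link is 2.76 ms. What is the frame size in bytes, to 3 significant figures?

10000 bytes

L = R × t_tx = 29000000 b/s × 0.00276 s = 80040 bits.
In bytes: 80040 / 8 = 10000 bytes.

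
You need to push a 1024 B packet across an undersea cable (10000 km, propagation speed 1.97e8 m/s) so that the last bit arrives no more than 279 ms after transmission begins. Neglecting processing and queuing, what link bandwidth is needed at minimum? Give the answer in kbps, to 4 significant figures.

L = 8192 bits.
Propagation delay = 10000000 / 197000000 = 50.7614 ms.
Transmission budget = 279 − 50.7614 = 228.239 ms.
R ≥ L / t_tx = 8192 bits / 0.228239 s = 35.89 kbps.

35.89 kbps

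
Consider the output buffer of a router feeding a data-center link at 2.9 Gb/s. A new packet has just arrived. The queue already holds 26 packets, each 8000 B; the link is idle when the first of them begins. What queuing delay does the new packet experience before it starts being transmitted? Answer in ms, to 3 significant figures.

Each queued packet: L/R = 64000/2900000000 = 0.022069 ms.
26 queued → 0.573793 ms.
Queuing delay = 0.574 ms.

0.574 ms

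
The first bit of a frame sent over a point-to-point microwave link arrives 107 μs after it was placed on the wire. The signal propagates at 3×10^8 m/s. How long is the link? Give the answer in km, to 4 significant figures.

d = s × t_prop = 300000000 × 0.000107 = 32.10 km.

32.10 km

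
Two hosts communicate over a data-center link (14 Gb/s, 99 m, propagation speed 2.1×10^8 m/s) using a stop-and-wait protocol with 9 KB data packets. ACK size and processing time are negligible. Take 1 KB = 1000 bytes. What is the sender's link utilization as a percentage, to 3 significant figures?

t_tx = L/R = 72000/14000000000 = 5.14286e-06 s.
t_prop = 99/210000000 = 4.71429e-07 s; RTT = 9.42857e-07 s.
Cycle = t_tx + RTT = 6.08571e-06 s.
Utilization = t_tx / cycle = 5.14286e-06/6.08571e-06 = 84.5 %.

84.5 %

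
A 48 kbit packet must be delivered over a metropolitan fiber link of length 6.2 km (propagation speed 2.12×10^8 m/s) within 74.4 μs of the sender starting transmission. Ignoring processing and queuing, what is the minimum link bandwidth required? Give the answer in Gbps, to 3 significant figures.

1.06 Gbps

Propagation delay = 6200 / 212000000 = 29.2453 μs.
Transmission budget = 74.4 − 29.2453 = 45.1547 μs.
R ≥ L / t_tx = 48000 bits / 4.51547e-05 s = 1.06 Gbps.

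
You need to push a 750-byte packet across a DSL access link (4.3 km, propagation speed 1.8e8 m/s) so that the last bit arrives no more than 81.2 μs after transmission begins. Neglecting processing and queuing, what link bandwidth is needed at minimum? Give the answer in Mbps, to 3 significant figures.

105 Mbps

L = 6000 bits.
Propagation delay = 4300 / 180000000 = 23.8889 μs.
Transmission budget = 81.2 − 23.8889 = 57.3111 μs.
R ≥ L / t_tx = 6000 bits / 5.73111e-05 s = 105 Mbps.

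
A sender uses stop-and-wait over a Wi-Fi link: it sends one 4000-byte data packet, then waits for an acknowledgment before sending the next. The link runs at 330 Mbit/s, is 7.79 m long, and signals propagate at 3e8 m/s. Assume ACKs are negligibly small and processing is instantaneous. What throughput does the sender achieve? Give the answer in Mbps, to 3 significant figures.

330 Mbps

t_tx = L/R = 32000/330000000 = 9.69697e-05 s.
t_prop = 7.79/300000000 = 2.59667e-08 s; RTT = 5.19333e-08 s.
Cycle = t_tx + RTT = 9.70216e-05 s.
Throughput = L / cycle = 32000 / 9.70216e-05 = 330 Mbps.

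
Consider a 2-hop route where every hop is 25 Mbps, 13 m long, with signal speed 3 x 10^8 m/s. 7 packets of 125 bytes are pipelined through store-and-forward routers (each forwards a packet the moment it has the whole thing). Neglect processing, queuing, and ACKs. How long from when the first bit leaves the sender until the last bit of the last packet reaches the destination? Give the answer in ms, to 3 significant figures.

Per-hop transmission t_tx = L/R = 1000/25000000 = 0.04 ms.
Per-hop propagation t_prop = 13/300000000 = 4.33333e-05 ms.
Pipeline fill: first packet needs 2·t_tx to clear all hops; remaining 6 packets each add one t_tx.
Total = (2+7-1)·t_tx + 2·t_prop = 8·0.04 + 2·4.33333e-05 = 0.320 ms.

0.320 ms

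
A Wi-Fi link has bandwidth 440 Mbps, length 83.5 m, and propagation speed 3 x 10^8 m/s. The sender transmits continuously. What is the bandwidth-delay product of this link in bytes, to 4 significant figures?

Propagation delay = 83.5 / 300000000 = 2.78333e-07 s.
BDP = R × t_prop = 440000000 × 2.78333e-07 = 122.467 bits.
In bytes: 122.467/8 = 15.31 bytes.

15.31 bytes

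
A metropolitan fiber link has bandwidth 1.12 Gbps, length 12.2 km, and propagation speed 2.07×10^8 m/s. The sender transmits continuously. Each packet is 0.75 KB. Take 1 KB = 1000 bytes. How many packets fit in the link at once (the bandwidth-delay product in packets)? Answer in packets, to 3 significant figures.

Propagation delay = 12200 / 2.07e+08 = 5.89372e-05 s.
BDP = R × t_prop = 1120000000 × 5.89372e-05 = 66009.7 bits.
In packets of 6000 bits: 11.0 packets.

11.0 packets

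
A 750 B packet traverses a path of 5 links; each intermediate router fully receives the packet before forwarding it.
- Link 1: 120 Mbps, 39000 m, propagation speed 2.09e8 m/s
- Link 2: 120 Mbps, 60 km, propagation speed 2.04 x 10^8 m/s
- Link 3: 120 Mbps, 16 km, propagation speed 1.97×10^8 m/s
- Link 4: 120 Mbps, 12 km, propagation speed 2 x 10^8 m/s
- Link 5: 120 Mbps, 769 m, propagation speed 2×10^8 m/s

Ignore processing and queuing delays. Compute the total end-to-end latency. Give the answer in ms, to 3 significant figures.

0.876 ms

L = 750 × 8 = 6000 bits.
Transmission delay per hop = L/R = 6000/120000000 = 0.05 ms; 5 hops → 0.25 ms.
Propagation delays (d/s per hop): 0.186603, 0.294118, 0.0812183, 0.06, 0.003845 ms; sum = 0.625784 ms.
End-to-end = 0.876 ms.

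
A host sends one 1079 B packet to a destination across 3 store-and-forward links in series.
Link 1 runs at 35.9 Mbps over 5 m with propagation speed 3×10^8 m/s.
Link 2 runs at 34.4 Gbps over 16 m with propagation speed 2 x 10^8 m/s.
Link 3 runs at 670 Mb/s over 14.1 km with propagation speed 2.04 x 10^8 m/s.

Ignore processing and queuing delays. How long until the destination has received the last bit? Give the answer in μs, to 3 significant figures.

L = 1079 × 8 = 8632 bits.
Transmission delays (L/R per hop): 240.446, 0.25093, 12.8836 μs; sum = 253.58 μs.
Propagation delays (d/s per hop): 0.0166667, 0.08, 69.1176 μs; sum = 69.2143 μs.
End-to-end = 323 μs.

323 μs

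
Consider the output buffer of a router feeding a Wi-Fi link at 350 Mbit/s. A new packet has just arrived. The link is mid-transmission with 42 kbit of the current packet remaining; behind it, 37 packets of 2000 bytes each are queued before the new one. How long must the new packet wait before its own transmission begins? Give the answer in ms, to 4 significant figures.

1.811 ms

Each queued packet: L/R = 16000/350000000 = 0.0457143 ms.
37 queued → 1.69143 ms.
Plus remaining 42000 bits of current packet: 0.12 ms.
Queuing delay = 1.811 ms.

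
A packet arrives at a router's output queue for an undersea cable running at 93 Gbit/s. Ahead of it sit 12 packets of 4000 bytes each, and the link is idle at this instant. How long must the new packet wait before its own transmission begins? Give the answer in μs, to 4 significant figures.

4.129 μs

Each queued packet: L/R = 32000/93000000000 = 0.344086 μs.
12 queued → 4.12903 μs.
Queuing delay = 4.129 μs.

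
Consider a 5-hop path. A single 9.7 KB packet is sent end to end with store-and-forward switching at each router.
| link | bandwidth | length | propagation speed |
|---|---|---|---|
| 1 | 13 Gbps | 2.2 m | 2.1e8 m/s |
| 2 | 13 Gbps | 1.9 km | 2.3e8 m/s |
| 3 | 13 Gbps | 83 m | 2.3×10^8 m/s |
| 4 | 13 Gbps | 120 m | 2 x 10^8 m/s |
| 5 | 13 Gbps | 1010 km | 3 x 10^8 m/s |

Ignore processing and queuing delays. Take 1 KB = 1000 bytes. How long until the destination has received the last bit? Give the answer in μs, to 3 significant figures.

L = 77600 bits.
Transmission delay per hop = L/R = 77600/13000000000 = 5.96923 μs; 5 hops → 29.8462 μs.
Propagation delays (d/s per hop): 0.0104762, 8.26087, 0.36087, 0.6, 3366.67 μs; sum = 3375.9 μs.
End-to-end = 3410 μs.

3410 μs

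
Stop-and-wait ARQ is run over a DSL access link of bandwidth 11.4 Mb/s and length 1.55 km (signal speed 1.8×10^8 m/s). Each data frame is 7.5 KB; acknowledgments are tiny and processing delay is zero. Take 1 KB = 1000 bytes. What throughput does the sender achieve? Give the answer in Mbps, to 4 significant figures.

11.36 Mbps

t_tx = L/R = 60000/11400000 = 0.00526316 s.
t_prop = 1550/180000000 = 8.61111e-06 s; RTT = 1.72222e-05 s.
Cycle = t_tx + RTT = 0.00528038 s.
Throughput = L / cycle = 60000 / 0.00528038 = 11.36 Mbps.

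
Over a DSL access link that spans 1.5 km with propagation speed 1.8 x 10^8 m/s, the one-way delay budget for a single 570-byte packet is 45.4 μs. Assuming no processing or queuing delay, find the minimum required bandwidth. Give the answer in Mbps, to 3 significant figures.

123 Mbps

L = 4560 bits.
Propagation delay = 1500 / 180000000 = 8.33333 μs.
Transmission budget = 45.4 − 8.33333 = 37.0667 μs.
R ≥ L / t_tx = 4560 bits / 3.70667e-05 s = 123 Mbps.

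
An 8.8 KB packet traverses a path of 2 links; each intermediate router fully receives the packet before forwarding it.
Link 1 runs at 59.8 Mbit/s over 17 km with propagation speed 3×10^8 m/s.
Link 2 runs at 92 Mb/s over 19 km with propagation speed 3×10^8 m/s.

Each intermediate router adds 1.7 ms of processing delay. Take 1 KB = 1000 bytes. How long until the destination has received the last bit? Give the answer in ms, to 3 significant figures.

L = 70400 bits.
Transmission delays (L/R per hop): 1.17726, 0.765217 ms; sum = 1.94247 ms.
Propagation delays (d/s per hop): 0.0566667, 0.0633333 ms; sum = 0.12 ms.
Processing at 1 router(s): 1 × 1.7 ms = 1.7 ms.
End-to-end = 3.76 ms.

3.76 ms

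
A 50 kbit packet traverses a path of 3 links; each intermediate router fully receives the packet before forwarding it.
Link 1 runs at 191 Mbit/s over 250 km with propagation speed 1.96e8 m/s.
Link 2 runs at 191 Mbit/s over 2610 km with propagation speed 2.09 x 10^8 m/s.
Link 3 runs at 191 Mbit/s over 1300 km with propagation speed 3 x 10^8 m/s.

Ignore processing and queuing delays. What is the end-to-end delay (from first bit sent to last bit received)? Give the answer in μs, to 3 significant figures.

18900 μs

L = 50000 bits.
Transmission delay per hop = L/R = 50000/191000000 = 261.78 μs; 3 hops → 785.34 μs.
Propagation delays (d/s per hop): 1275.51, 12488, 4333.33 μs; sum = 18096.9 μs.
End-to-end = 18900 μs.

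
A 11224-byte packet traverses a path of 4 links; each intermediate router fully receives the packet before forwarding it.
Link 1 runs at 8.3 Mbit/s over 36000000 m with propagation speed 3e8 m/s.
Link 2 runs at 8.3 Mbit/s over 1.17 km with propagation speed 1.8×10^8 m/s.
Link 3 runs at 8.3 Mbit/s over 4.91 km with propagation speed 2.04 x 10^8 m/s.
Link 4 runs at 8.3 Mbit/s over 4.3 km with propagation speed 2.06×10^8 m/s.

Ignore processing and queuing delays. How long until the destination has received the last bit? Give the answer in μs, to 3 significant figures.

163000 μs

L = 11224 × 8 = 89792 bits.
Transmission delay per hop = L/R = 89792/8.3e+06 = 10818.3 μs; 4 hops → 43273.3 μs.
Propagation delays (d/s per hop): 120000, 6.5, 24.0686, 20.8738 μs; sum = 120051 μs.
End-to-end = 163000 μs.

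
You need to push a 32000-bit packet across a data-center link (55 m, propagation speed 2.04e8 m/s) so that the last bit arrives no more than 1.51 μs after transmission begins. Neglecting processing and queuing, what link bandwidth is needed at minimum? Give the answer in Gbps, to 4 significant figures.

Propagation delay = 55 / 204000000 = 0.269608 μs.
Transmission budget = 1.51 − 0.269608 = 1.24039 μs.
R ≥ L / t_tx = 32000 bits / 1.24039e-06 s = 25.80 Gbps.

25.80 Gbps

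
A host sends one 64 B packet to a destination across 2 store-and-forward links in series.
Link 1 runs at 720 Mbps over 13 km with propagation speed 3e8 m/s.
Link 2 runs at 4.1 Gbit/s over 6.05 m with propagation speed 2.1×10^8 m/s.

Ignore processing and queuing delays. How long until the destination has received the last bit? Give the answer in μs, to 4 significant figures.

44.20 μs

L = 64 × 8 = 512 bits.
Transmission delays (L/R per hop): 0.711111, 0.124878 μs; sum = 0.835989 μs.
Propagation delays (d/s per hop): 43.3333, 0.0288095 μs; sum = 43.3621 μs.
End-to-end = 44.20 μs.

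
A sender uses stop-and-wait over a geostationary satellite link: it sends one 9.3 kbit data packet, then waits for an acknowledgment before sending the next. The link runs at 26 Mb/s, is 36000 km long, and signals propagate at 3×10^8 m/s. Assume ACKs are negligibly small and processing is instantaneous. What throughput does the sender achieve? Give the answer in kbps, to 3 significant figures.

t_tx = L/R = 9300/26000000 = 0.000357692 s.
t_prop = 36000000/300000000 = 0.12 s; RTT = 0.24 s.
Cycle = t_tx + RTT = 0.240358 s.
Throughput = L / cycle = 9300 / 0.240358 = 38.7 kbps.

38.7 kbps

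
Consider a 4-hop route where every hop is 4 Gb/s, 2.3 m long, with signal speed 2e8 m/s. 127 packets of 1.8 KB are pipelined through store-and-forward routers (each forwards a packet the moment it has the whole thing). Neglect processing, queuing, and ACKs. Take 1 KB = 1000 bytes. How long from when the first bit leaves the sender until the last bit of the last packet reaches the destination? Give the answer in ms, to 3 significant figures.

Per-hop transmission t_tx = L/R = 14400/4000000000 = 0.0036 ms.
Per-hop propagation t_prop = 2.3/200000000 = 1.15e-05 ms.
Pipeline fill: first packet needs 4·t_tx to clear all hops; remaining 126 packets each add one t_tx.
Total = (4+127-1)·t_tx + 4·t_prop = 130·0.0036 + 4·1.15e-05 = 0.468 ms.

0.468 ms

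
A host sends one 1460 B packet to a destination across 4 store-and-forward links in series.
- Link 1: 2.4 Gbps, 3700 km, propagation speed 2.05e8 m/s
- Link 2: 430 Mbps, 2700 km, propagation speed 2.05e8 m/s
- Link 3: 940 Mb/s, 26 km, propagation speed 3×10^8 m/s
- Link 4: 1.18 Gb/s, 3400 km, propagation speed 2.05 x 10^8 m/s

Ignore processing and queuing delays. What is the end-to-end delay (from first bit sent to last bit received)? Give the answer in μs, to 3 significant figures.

L = 1460 × 8 = 11680 bits.
Transmission delays (L/R per hop): 4.86667, 27.1628, 12.4255, 9.89831 μs; sum = 54.3533 μs.
Propagation delays (d/s per hop): 18048.8, 13170.7, 86.6667, 16585.4 μs; sum = 47891.5 μs.
End-to-end = 47900 μs.

47900 μs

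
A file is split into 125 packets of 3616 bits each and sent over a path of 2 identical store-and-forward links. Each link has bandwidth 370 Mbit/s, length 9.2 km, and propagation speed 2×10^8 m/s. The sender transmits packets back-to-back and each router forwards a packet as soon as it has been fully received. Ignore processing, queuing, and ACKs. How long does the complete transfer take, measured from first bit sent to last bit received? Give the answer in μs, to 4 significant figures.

1323 μs

Per-hop transmission t_tx = L/R = 3616/370000000 = 9.77297 μs.
Per-hop propagation t_prop = 9200/200000000 = 46 μs.
Pipeline fill: first packet needs 2·t_tx to clear all hops; remaining 124 packets each add one t_tx.
Total = (2+125-1)·t_tx + 2·t_prop = 126·9.77297 + 2·46 = 1323 μs.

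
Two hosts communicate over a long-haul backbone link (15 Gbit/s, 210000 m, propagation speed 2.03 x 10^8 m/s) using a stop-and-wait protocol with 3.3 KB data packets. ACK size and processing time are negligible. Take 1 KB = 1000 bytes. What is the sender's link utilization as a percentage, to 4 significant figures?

0.08499 %

t_tx = L/R = 26400/15000000000 = 1.76e-06 s.
t_prop = 210000/2.03e+08 = 0.00103448 s; RTT = 0.00206897 s.
Cycle = t_tx + RTT = 0.00207073 s.
Utilization = t_tx / cycle = 1.76e-06/0.00207073 = 0.08499 %.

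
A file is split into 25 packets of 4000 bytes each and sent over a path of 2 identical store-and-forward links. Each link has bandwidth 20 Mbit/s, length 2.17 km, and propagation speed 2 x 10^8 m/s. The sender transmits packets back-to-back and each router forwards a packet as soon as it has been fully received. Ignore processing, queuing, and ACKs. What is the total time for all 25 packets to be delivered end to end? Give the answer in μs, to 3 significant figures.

Per-hop transmission t_tx = L/R = 32000/20000000 = 1600 μs.
Per-hop propagation t_prop = 2170/200000000 = 10.85 μs.
Pipeline fill: first packet needs 2·t_tx to clear all hops; remaining 24 packets each add one t_tx.
Total = (2+25-1)·t_tx + 2·t_prop = 26·1600 + 2·10.85 = 41600 μs.

41600 μs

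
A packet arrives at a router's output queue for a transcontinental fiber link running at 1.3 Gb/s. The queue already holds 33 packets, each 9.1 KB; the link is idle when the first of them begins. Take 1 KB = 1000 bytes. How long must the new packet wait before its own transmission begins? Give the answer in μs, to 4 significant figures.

Each queued packet: L/R = 72800/1300000000 = 56 μs.
33 queued → 1848 μs.
Queuing delay = 1848 μs.

1848 μs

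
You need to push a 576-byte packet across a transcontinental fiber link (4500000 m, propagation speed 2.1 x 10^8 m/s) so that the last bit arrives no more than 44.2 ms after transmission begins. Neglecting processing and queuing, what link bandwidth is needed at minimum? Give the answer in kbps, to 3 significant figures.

L = 4608 bits.
Propagation delay = 4500000 / 210000000 = 21.4286 ms.
Transmission budget = 44.2 − 21.4286 = 22.7714 ms.
R ≥ L / t_tx = 4608 bits / 0.0227714 s = 202 kbps.

202 kbps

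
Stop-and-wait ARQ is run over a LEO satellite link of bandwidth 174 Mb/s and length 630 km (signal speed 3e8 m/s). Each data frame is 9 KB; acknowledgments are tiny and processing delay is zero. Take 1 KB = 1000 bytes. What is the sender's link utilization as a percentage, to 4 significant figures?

8.969 %

t_tx = L/R = 72000/174000000 = 0.000413793 s.
t_prop = 630000/300000000 = 0.0021 s; RTT = 0.0042 s.
Cycle = t_tx + RTT = 0.00461379 s.
Utilization = t_tx / cycle = 0.000413793/0.00461379 = 8.969 %.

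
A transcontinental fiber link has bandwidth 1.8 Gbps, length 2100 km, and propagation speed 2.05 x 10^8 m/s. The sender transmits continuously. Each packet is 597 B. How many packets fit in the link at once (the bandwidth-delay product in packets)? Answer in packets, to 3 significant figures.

Propagation delay = 2100000 / 2.05e+08 = 0.0102439 s.
BDP = R × t_prop = 1800000000 × 0.0102439 = 18439000 bits.
In packets of 4776 bits: 3860 packets.

3860 packets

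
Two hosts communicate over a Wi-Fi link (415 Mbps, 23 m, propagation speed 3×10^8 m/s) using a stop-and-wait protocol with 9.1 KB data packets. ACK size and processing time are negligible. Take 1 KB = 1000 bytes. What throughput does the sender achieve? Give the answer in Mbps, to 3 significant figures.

415 Mbps

t_tx = L/R = 72800/415000000 = 0.000175422 s.
t_prop = 23/300000000 = 7.66667e-08 s; RTT = 1.53333e-07 s.
Cycle = t_tx + RTT = 0.000175575 s.
Throughput = L / cycle = 72800 / 0.000175575 = 415 Mbps.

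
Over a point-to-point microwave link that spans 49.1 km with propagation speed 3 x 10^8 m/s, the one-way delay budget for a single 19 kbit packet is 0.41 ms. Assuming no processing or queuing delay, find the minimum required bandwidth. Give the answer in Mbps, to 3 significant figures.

77.1 Mbps

Propagation delay = 49100 / 300000000 = 0.163667 ms.
Transmission budget = 0.41 − 0.163667 = 0.246333 ms.
R ≥ L / t_tx = 19000 bits / 0.000246333 s = 77.1 Mbps.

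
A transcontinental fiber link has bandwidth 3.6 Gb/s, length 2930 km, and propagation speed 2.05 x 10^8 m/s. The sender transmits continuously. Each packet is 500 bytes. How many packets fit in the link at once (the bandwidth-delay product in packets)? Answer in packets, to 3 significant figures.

12900 packets

Propagation delay = 2930000 / 2.05e+08 = 0.0142927 s.
BDP = R × t_prop = 3600000000 × 0.0142927 = 51453700 bits.
In packets of 4000 bits: 12900 packets.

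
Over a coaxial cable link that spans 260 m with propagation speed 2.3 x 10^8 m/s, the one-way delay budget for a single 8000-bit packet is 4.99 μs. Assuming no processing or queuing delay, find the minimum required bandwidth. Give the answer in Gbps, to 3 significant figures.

2.07 Gbps

Propagation delay = 260 / 2.3e+08 = 1.13043 μs.
Transmission budget = 4.99 − 1.13043 = 3.85957 μs.
R ≥ L / t_tx = 8000 bits / 3.85957e-06 s = 2.07 Gbps.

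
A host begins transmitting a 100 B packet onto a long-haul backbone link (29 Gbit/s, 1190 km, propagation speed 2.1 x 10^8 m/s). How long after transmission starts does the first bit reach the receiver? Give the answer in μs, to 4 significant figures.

First bit experiences only propagation delay: d/s = 1190000/210000000 = 5667 μs.

5667 μs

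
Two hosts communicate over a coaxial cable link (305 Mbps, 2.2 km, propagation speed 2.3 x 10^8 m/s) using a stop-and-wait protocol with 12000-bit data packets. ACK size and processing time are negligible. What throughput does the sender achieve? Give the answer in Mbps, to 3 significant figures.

t_tx = L/R = 12000/305000000 = 3.93443e-05 s.
t_prop = 2200/2.3e+08 = 9.56522e-06 s; RTT = 1.91304e-05 s.
Cycle = t_tx + RTT = 5.84747e-05 s.
Throughput = L / cycle = 12000 / 5.84747e-05 = 205 Mbps.

205 Mbps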